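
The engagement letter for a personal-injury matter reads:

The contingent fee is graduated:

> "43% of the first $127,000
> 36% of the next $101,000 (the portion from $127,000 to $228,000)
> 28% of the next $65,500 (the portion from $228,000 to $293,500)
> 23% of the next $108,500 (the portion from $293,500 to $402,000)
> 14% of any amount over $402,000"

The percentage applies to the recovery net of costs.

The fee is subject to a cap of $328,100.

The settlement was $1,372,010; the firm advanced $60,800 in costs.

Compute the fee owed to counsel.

Fee base (net of costs): $1,372,010 − $60,800 = $1,311,210
First $127,000 at 43% = $54,610.00
Next $101,000 at 36% = $36,360.00
Next $65,500 at 28% = $18,340.00
Next $108,500 at 23% = $24,955.00
Remaining $909,210 at 14% = $127,289.40
Fee: $54,610.00 + $36,360.00 + $18,340.00 + $24,955.00 + $127,289.40 = $261,554.40
$261,554.40 is under the $328,100 cap.

$261,554.40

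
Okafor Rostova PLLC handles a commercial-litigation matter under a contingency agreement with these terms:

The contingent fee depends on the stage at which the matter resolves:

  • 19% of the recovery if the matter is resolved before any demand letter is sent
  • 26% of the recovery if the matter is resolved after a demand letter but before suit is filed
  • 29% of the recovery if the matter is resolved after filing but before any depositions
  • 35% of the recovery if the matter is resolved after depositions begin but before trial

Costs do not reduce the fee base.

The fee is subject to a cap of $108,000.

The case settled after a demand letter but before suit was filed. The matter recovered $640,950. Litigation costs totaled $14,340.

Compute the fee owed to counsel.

Fee base is the gross recovery, $640,950; costs are reimbursed separately.
The matter settled after a demand letter but before suit was filed, so the 26% rate applies.
$640,950 × 26% = $166,647.00
$166,647.00 exceeds the $108,000 cap, so the fee is capped at $108,000.00.

$108,000.00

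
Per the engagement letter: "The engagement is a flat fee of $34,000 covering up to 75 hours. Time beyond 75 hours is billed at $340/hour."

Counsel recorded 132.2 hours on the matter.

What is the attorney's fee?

Flat fee: $34,000.00
Excess hours: 132.2 − 75 = 57.2
Overrun: 57.2 × $340 = $19,448.00
Total: $34,000.00 + $19,448.00 = $53,448.00

$53,448.00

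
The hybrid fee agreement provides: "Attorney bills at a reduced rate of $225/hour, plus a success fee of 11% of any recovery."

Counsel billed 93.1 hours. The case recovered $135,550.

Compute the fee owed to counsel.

Hourly: 93.1 × $225 = $20,947.50
Success fee: 11% of $135,550 = $14,910.50
Total: $20,947.50 + $14,910.50 = $35,858.00

$35,858.00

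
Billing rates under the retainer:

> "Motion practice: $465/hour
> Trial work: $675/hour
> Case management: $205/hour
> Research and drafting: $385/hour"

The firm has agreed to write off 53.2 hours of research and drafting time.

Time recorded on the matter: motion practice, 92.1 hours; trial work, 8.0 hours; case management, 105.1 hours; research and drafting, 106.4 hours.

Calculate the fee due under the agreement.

Motion practice: 92.1 × $465 = $42,826.50
Trial work: 8.0 × $675 = $5,400.00
Case management: 105.1 × $205 = $21,545.50
Research and drafting: 106.4 × $385 = $40,964.00
Subtotal: $110,736.00
Write-off: 53.2 × $385 = $20,482.00
Total: $110,736.00 − $20,482.00 = $90,254.00

$90,254.00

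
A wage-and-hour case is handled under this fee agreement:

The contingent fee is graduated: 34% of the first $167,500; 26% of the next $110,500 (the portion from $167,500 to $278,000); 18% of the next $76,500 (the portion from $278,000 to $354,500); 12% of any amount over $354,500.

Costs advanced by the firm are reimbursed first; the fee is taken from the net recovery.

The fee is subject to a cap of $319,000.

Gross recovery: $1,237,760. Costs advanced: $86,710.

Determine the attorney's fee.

$195,036.00

Fee base (net of costs): $1,237,760 − $86,710 = $1,151,050
First $167,500 at 34% = $56,950.00
Next $110,500 at 26% = $28,730.00
Next $76,500 at 18% = $13,770.00
Remaining $796,550 at 12% = $95,586.00
Fee: $56,950.00 + $28,730.00 + $13,770.00 + $95,586.00 = $195,036.00
$195,036.00 is under the $319,000 cap.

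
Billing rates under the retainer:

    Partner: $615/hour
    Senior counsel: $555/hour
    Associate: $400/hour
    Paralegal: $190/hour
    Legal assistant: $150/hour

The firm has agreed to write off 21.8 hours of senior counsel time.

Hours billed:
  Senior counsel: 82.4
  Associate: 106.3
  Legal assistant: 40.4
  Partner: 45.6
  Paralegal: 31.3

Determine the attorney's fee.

Partner: 45.6 × $615 = $28,044.00
Senior counsel: 82.4 × $555 = $45,732.00
Associate: 106.3 × $400 = $42,520.00
Paralegal: 31.3 × $190 = $5,947.00
Legal assistant: 40.4 × $150 = $6,060.00
Subtotal: $128,303.00
Write-off: 21.8 × $555 = $12,099.00
Total: $128,303.00 − $12,099.00 = $116,204.00

$116,204.00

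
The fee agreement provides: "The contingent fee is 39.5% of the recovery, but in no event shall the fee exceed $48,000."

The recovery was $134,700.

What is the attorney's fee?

$48,000.00

39.5% of $134,700 = $53,206.50
That exceeds the $48,000 cap, so the fee is capped at $48,000.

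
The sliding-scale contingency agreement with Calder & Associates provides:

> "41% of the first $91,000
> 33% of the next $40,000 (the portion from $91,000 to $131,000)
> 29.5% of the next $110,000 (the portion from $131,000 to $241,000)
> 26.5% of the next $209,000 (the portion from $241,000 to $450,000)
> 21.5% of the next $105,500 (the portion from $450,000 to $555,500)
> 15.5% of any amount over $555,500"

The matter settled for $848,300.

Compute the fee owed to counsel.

First $91,000 at 41% = $37,310.00
Next $40,000 at 33% = $13,200.00
Next $110,000 at 29.5% = $32,450.00
Next $209,000 at 26.5% = $55,385.00
Next $105,500 at 21.5% = $22,682.50
Remaining $292,800 at 15.5% = $45,384.00
Fee: $37,310.00 + $13,200.00 + $32,450.00 + $55,385.00 + $22,682.50 + $45,384.00 = $206,411.50

$206,411.50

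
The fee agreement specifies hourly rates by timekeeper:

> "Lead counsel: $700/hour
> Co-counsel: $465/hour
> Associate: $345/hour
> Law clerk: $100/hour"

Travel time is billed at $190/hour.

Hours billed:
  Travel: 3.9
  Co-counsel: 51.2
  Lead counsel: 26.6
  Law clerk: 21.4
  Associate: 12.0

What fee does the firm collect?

$49,449.00

Lead counsel: 26.6 × $700 = $18,620.00
Co-counsel: 51.2 × $465 = $23,808.00
Associate: 12.0 × $345 = $4,140.00
Law clerk: 21.4 × $100 = $2,140.00
Subtotal: $18,620.00 + $23,808.00 + $4,140.00 + $2,140.00 = $48,708.00
Travel: 3.9 × $190 = $741.00
Total: $48,708.00 + $741.00 = $49,449.00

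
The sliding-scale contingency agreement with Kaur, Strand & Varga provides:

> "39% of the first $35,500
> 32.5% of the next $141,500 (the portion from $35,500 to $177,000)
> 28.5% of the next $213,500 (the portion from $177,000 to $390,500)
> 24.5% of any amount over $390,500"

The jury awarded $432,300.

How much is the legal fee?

$130,921.00

First $35,500 at 39% = $13,845.00
Next $141,500 at 32.5% = $45,987.50
Next $213,500 at 28.5% = $60,847.50
Remaining $41,800 at 24.5% = $10,241.00
Fee: $13,845.00 + $45,987.50 + $60,847.50 + $10,241.00 = $130,921.00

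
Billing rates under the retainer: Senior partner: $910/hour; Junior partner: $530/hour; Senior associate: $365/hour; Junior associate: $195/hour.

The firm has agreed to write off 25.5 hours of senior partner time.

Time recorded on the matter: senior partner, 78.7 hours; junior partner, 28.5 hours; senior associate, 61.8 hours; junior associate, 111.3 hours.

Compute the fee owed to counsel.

$107,777.50

Senior partner: 78.7 × $910 = $71,617.00
Junior partner: 28.5 × $530 = $15,105.00
Senior associate: 61.8 × $365 = $22,557.00
Junior associate: 111.3 × $195 = $21,703.50
Subtotal: $130,982.50
Write-off: 25.5 × $910 = $23,205.00
Total: $130,982.50 − $23,205.00 = $107,777.50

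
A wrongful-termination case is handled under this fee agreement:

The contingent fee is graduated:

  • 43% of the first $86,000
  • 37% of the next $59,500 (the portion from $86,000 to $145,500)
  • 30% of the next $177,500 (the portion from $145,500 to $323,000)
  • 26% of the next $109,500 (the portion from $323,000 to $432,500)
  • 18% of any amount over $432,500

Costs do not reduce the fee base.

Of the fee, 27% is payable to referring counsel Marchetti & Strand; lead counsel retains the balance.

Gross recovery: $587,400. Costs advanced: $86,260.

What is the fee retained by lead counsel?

$123,075.81

Fee base is the gross recovery, $587,400; costs are reimbursed separately.
First $86,000 at 43% = $36,980.00
Next $59,500 at 37% = $22,015.00
Next $177,500 at 30% = $53,250.00
Next $109,500 at 26% = $28,470.00
Remaining $154,900 at 18% = $27,882.00
Fee: $36,980.00 + $22,015.00 + $53,250.00 + $28,470.00 + $27,882.00 = $168,597.00
Referral share: 27% of $168,597.00 = $45,521.19; lead counsel retains $168,597.00 − $45,521.19 = $123,075.81.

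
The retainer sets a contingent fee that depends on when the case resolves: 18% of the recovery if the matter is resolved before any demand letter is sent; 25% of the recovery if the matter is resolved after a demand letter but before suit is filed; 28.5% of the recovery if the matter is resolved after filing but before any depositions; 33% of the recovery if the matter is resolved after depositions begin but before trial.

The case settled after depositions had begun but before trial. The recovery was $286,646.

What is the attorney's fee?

$94,593.18

The matter settled after depositions had begun but before trial, so the 33% rate applies.
$286,646 × 33% = $94,593.18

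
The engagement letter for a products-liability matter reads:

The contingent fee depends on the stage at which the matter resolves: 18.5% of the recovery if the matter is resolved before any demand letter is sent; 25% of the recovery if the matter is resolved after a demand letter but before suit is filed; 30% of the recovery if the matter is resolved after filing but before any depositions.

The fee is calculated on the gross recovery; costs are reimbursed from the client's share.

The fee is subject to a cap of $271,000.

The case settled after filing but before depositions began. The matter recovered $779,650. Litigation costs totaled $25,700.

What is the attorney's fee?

$233,895.00

Fee base is the gross recovery, $779,650; costs are reimbursed separately.
The matter settled after filing but before depositions began, so the 30% rate applies.
$779,650 × 30% = $233,895.00
$233,895.00 is under the $271,000 cap.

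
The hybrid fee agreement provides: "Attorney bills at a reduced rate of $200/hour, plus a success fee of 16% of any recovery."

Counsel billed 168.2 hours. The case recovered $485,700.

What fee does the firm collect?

Hourly: 168.2 × $200 = $33,640.00
Success fee: 16% of $485,700 = $77,712.00
Total: $33,640.00 + $77,712.00 = $111,352.00

$111,352.00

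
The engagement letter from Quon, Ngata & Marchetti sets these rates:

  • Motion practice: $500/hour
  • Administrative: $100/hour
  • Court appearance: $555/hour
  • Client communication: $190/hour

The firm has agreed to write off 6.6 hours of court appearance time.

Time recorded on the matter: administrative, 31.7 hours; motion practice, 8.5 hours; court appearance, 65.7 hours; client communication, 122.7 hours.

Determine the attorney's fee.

Motion practice: 8.5 × $500 = $4,250.00
Administrative: 31.7 × $100 = $3,170.00
Court appearance: 65.7 × $555 = $36,463.50
Client communication: 122.7 × $190 = $23,313.00
Subtotal: $67,196.50
Write-off: 6.6 × $555 = $3,663.00
Total: $67,196.50 − $3,663.00 = $63,533.50

$63,533.50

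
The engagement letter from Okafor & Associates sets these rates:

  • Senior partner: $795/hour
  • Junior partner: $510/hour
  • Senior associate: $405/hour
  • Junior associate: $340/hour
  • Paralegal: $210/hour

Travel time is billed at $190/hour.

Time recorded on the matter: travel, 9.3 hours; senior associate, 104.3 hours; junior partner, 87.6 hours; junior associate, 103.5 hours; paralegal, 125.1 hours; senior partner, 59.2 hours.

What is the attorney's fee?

$197,209.50

Senior partner: 59.2 × $795 = $47,064.00
Junior partner: 87.6 × $510 = $44,676.00
Senior associate: 104.3 × $405 = $42,241.50
Junior associate: 103.5 × $340 = $35,190.00
Paralegal: 125.1 × $210 = $26,271.00
Subtotal: $47,064.00 + $44,676.00 + $42,241.50 + $35,190.00 + $26,271.00 = $195,442.50
Travel: 9.3 × $190 = $1,767.00
Total: $195,442.50 + $1,767.00 = $197,209.50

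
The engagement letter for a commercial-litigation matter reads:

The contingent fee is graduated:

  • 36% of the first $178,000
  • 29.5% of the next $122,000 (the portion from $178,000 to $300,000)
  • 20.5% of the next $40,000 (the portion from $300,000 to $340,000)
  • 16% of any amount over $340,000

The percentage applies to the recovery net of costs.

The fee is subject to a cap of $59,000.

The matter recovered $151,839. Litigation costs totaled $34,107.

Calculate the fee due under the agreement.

Fee base (net of costs): $151,839 − $34,107 = $117,732
First $117,732 at 36% = $42,383.52
$42,383.52 is under the $59,000 cap.

$42,383.52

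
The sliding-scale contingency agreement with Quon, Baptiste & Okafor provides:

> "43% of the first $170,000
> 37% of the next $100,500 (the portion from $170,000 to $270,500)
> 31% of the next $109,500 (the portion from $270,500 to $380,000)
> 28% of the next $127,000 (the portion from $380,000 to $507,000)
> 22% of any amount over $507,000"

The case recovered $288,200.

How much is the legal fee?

$115,772.00

First $170,000 at 43% = $73,100.00
Next $100,500 at 37% = $37,185.00
Remaining $17,700 at 31% = $5,487.00
Fee: $73,100.00 + $37,185.00 + $5,487.00 = $115,772.00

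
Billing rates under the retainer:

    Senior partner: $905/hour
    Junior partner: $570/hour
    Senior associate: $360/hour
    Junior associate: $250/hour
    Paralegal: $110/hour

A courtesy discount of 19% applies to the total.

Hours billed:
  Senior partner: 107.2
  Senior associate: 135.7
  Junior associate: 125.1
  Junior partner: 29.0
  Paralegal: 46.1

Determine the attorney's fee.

$160,982.64

Senior partner: 107.2 × $905 = $97,016.00
Junior partner: 29.0 × $570 = $16,530.00
Senior associate: 135.7 × $360 = $48,852.00
Junior associate: 125.1 × $250 = $31,275.00
Paralegal: 46.1 × $110 = $5,071.00
Subtotal: $198,744.00
Less 19% discount: −$37,761.36
Total: $198,744.00 − $37,761.36 = $160,982.64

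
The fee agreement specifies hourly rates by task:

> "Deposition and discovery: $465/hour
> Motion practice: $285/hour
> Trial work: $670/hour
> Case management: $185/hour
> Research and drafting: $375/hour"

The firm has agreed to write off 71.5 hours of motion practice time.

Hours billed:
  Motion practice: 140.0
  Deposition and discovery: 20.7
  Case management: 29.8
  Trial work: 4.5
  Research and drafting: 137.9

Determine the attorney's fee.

Deposition and discovery: 20.7 × $465 = $9,625.50
Motion practice: 140.0 × $285 = $39,900.00
Trial work: 4.5 × $670 = $3,015.00
Case management: 29.8 × $185 = $5,513.00
Research and drafting: 137.9 × $375 = $51,712.50
Subtotal: $109,766.00
Write-off: 71.5 × $285 = $20,377.50
Total: $109,766.00 − $20,377.50 = $89,388.50

$89,388.50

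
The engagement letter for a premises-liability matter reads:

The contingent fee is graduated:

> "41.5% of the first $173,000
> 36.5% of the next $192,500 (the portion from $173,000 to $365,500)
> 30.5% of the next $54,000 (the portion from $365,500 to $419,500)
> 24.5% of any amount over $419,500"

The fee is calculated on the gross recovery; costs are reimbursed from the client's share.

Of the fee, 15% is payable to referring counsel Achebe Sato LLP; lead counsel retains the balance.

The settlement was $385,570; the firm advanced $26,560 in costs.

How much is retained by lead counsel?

$125,952.02

Fee base is the gross recovery, $385,570; costs are reimbursed separately.
First $173,000 at 41.5% = $71,795.00
Next $192,500 at 36.5% = $70,262.50
Remaining $20,070 at 30.5% = $6,121.35
Fee: $71,795.00 + $70,262.50 + $6,121.35 = $148,178.85
Referral share: 15% of $148,178.85 = $22,226.83; lead counsel retains $148,178.85 − $22,226.83 = $125,952.02.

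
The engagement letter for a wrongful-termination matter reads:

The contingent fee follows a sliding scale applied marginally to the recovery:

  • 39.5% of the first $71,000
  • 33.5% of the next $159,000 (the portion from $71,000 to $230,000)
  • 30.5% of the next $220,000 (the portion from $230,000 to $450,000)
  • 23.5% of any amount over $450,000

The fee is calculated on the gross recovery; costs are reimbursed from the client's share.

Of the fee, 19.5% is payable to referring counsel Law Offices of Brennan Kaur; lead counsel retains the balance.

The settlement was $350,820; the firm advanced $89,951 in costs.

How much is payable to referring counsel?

$23,041.22

Fee base is the gross recovery, $350,820; costs are reimbursed separately.
First $71,000 at 39.5% = $28,045.00
Next $159,000 at 33.5% = $53,265.00
Remaining $120,820 at 30.5% = $36,850.10
Fee: $28,045.00 + $53,265.00 + $36,850.10 = $118,160.10
Referral share: 19.5% of $118,160.10 = $23,041.22; lead counsel retains $118,160.10 − $23,041.22 = $95,118.88.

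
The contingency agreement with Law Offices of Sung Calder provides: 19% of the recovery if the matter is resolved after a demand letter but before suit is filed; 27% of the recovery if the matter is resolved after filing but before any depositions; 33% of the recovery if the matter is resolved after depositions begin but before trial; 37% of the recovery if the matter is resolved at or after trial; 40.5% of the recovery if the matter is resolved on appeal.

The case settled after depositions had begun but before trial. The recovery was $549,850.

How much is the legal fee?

$181,450.50

The matter settled after depositions had begun but before trial, so the 33% rate applies.
$549,850 × 33% = $181,450.50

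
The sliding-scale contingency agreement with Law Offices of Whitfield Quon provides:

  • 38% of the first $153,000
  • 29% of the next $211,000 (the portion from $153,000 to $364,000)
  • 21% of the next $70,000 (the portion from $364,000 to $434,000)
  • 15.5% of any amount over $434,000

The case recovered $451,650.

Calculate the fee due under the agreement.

First $153,000 at 38% = $58,140.00
Next $211,000 at 29% = $61,190.00
Next $70,000 at 21% = $14,700.00
Remaining $17,650 at 15.5% = $2,735.75
Fee: $58,140.00 + $61,190.00 + $14,700.00 + $2,735.75 = $136,765.75

$136,765.75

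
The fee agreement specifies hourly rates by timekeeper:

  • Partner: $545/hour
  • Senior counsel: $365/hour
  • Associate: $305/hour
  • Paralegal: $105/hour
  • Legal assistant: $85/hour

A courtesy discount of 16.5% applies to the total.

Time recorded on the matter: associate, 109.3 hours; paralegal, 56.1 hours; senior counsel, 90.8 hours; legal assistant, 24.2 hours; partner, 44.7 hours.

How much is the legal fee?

Partner: 44.7 × $545 = $24,361.50
Senior counsel: 90.8 × $365 = $33,142.00
Associate: 109.3 × $305 = $33,336.50
Paralegal: 56.1 × $105 = $5,890.50
Legal assistant: 24.2 × $85 = $2,057.00
Subtotal: $98,787.50
Less 16.5% discount: −$16,299.94
Total: $98,787.50 − $16,299.94 = $82,487.56

$82,487.56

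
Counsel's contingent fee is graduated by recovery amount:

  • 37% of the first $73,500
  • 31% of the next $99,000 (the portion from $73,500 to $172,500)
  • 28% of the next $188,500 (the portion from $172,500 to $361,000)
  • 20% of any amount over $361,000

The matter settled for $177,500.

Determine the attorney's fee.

First $73,500 at 37% = $27,195.00
Next $99,000 at 31% = $30,690.00
Remaining $5,000 at 28% = $1,400.00
Fee: $27,195.00 + $30,690.00 + $1,400.00 = $59,285.00

$59,285.00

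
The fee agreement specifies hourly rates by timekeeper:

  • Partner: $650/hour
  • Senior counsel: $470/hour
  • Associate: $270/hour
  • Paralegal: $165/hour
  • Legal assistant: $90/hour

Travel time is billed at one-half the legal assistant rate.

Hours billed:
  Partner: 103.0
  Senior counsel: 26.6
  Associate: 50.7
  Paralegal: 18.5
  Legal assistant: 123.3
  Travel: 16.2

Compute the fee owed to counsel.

Partner: 103.0 × $650 = $66,950.00
Senior counsel: 26.6 × $470 = $12,502.00
Associate: 50.7 × $270 = $13,689.00
Paralegal: 18.5 × $165 = $3,052.50
Legal assistant: 123.3 × $90 = $11,097.00
Subtotal: $66,950.00 + $12,502.00 + $13,689.00 + $3,052.50 + $11,097.00 = $107,290.50
Travel: 16.2 × ($90 ÷ 2) = 16.2 × $45.00 = $729.00
Total: $107,290.50 + $729.00 = $108,019.50

$108,019.50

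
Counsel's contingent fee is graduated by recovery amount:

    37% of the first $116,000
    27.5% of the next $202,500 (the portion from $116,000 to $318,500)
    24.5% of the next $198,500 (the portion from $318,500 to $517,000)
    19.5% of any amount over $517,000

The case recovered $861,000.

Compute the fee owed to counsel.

$214,320.00

First $116,000 at 37% = $42,920.00
Next $202,500 at 27.5% = $55,687.50
Next $198,500 at 24.5% = $48,632.50
Remaining $344,000 at 19.5% = $67,080.00
Fee: $42,920.00 + $55,687.50 + $48,632.50 + $67,080.00 = $214,320.00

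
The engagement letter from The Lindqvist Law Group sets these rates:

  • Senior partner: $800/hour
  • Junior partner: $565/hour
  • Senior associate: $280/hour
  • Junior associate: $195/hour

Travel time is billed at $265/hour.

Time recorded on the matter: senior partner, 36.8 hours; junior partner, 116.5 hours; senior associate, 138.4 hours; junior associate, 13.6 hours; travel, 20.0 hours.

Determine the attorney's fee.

$141,966.50

Senior partner: 36.8 × $800 = $29,440.00
Junior partner: 116.5 × $565 = $65,822.50
Senior associate: 138.4 × $280 = $38,752.00
Junior associate: 13.6 × $195 = $2,652.00
Subtotal: $29,440.00 + $65,822.50 + $38,752.00 + $2,652.00 = $136,666.50
Travel: 20.0 × $265 = $5,300.00
Total: $136,666.50 + $5,300.00 = $141,966.50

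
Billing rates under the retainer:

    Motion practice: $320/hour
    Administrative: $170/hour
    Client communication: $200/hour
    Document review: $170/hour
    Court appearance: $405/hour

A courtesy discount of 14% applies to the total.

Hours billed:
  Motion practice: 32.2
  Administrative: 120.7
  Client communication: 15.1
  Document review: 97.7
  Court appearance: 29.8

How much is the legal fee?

$53,768.06

Motion practice: 32.2 × $320 = $10,304.00
Administrative: 120.7 × $170 = $20,519.00
Client communication: 15.1 × $200 = $3,020.00
Document review: 97.7 × $170 = $16,609.00
Court appearance: 29.8 × $405 = $12,069.00
Subtotal: $62,521.00
Less 14% discount: −$8,752.94
Total: $62,521.00 − $8,752.94 = $53,768.06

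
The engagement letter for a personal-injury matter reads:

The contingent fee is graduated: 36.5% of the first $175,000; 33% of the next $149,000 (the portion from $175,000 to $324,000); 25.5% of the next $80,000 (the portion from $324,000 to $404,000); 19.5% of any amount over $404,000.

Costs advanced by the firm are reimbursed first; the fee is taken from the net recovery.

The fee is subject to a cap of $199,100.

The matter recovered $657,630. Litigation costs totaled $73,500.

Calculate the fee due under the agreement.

Fee base (net of costs): $657,630 − $73,500 = $584,130
First $175,000 at 36.5% = $63,875.00
Next $149,000 at 33% = $49,170.00
Next $80,000 at 25.5% = $20,400.00
Remaining $180,130 at 19.5% = $35,125.35
Fee: $63,875.00 + $49,170.00 + $20,400.00 + $35,125.35 = $168,570.35
$168,570.35 is under the $199,100 cap.

$168,570.35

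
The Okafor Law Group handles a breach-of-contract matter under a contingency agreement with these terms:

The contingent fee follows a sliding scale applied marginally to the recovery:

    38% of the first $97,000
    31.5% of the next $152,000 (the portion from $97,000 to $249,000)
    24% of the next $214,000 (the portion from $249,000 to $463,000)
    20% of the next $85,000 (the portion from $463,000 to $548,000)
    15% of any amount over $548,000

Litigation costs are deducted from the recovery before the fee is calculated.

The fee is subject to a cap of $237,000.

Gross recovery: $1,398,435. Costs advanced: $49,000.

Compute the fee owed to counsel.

$237,000.00

Fee base (net of costs): $1,398,435 − $49,000 = $1,349,435
First $97,000 at 38% = $36,860.00
Next $152,000 at 31.5% = $47,880.00
Next $214,000 at 24% = $51,360.00
Next $85,000 at 20% = $17,000.00
Remaining $801,435 at 15% = $120,215.25
Fee: $36,860.00 + $47,880.00 + $51,360.00 + $17,000.00 + $120,215.25 = $273,315.25
$273,315.25 exceeds the $237,000 cap, so the fee is capped at $237,000.00.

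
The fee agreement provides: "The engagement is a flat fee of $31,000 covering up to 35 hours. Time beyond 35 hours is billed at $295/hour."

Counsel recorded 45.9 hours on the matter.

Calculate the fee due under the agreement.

Flat fee: $31,000.00
Excess hours: 45.9 − 35 = 10.9
Overrun: 10.9 × $295 = $3,215.50
Total: $31,000.00 + $3,215.50 = $34,215.50

$34,215.50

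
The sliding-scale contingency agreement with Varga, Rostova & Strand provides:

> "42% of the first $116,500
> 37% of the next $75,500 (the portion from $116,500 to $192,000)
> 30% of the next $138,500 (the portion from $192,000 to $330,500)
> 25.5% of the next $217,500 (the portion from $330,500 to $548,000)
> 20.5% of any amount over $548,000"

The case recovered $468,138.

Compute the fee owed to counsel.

First $116,500 at 42% = $48,930.00
Next $75,500 at 37% = $27,935.00
Next $138,500 at 30% = $41,550.00
Remaining $137,638 at 25.5% = $35,097.69
Fee: $48,930.00 + $27,935.00 + $41,550.00 + $35,097.69 = $153,512.69

$153,512.69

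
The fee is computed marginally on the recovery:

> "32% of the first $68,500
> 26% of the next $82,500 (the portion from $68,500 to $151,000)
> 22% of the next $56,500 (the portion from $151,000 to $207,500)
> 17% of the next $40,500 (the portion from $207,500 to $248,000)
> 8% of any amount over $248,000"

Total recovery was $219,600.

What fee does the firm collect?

First $68,500 at 32% = $21,920.00
Next $82,500 at 26% = $21,450.00
Next $56,500 at 22% = $12,430.00
Remaining $12,100 at 17% = $2,057.00
Fee: $21,920.00 + $21,450.00 + $12,430.00 + $2,057.00 = $57,857.00

$57,857.00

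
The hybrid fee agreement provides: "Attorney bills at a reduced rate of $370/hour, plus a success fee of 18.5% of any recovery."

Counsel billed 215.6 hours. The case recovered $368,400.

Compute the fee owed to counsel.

Hourly: 215.6 × $370 = $79,772.00
Success fee: 18.5% of $368,400 = $68,154.00
Total: $79,772.00 + $68,154.00 = $147,926.00

$147,926.00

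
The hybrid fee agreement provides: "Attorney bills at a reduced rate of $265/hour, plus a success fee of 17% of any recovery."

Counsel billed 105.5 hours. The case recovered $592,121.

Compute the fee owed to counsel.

$128,618.07

Hourly: 105.5 × $265 = $27,957.50
Success fee: 17% of $592,121 = $100,660.57
Total: $27,957.50 + $100,660.57 = $128,618.07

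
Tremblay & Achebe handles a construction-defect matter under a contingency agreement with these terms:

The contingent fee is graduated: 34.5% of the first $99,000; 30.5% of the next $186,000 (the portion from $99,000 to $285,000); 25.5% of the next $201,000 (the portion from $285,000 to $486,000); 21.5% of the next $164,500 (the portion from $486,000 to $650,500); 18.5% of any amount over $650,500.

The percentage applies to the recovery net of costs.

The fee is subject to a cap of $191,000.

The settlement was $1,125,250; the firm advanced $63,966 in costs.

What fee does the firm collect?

$191,000.00

Fee base (net of costs): $1,125,250 − $63,966 = $1,061,284
First $99,000 at 34.5% = $34,155.00
Next $186,000 at 30.5% = $56,730.00
Next $201,000 at 25.5% = $51,255.00
Next $164,500 at 21.5% = $35,367.50
Remaining $410,784 at 18.5% = $75,995.04
Fee: $34,155.00 + $56,730.00 + $51,255.00 + $35,367.50 + $75,995.04 = $253,502.54
$253,502.54 exceeds the $191,000 cap, so the fee is capped at $191,000.00.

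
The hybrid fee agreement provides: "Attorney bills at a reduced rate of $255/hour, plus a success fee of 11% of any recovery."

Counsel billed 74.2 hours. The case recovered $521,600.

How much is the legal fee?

$76,297.00

Hourly: 74.2 × $255 = $18,921.00
Success fee: 11% of $521,600 = $57,376.00
Total: $18,921.00 + $57,376.00 = $76,297.00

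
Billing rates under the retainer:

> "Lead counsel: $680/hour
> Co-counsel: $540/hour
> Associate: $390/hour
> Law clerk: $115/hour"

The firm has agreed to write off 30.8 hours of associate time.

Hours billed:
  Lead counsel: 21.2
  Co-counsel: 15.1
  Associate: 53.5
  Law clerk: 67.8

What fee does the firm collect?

$39,220.00

Lead counsel: 21.2 × $680 = $14,416.00
Co-counsel: 15.1 × $540 = $8,154.00
Associate: 53.5 × $390 = $20,865.00
Law clerk: 67.8 × $115 = $7,797.00
Subtotal: $51,232.00
Write-off: 30.8 × $390 = $12,012.00
Total: $51,232.00 − $12,012.00 = $39,220.00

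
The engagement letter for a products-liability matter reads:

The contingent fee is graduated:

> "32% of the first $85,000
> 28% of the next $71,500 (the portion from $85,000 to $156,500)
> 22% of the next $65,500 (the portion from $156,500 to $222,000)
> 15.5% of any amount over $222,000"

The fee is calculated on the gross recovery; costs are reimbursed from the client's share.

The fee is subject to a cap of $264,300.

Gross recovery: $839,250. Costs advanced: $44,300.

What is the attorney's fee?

$157,303.75

Fee base is the gross recovery, $839,250; costs are reimbursed separately.
First $85,000 at 32% = $27,200.00
Next $71,500 at 28% = $20,020.00
Next $65,500 at 22% = $14,410.00
Remaining $617,250 at 15.5% = $95,673.75
Fee: $27,200.00 + $20,020.00 + $14,410.00 + $95,673.75 = $157,303.75
$157,303.75 is under the $264,300 cap.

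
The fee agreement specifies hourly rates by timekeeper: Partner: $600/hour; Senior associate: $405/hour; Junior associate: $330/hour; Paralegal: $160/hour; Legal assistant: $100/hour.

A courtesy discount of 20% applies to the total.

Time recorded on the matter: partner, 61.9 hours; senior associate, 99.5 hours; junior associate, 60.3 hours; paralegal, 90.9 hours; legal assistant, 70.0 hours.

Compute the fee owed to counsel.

$95,104.40

Partner: 61.9 × $600 = $37,140.00
Senior associate: 99.5 × $405 = $40,297.50
Junior associate: 60.3 × $330 = $19,899.00
Paralegal: 90.9 × $160 = $14,544.00
Legal assistant: 70.0 × $100 = $7,000.00
Subtotal: $118,880.50
Less 20% discount: −$23,776.10
Total: $118,880.50 − $23,776.10 = $95,104.40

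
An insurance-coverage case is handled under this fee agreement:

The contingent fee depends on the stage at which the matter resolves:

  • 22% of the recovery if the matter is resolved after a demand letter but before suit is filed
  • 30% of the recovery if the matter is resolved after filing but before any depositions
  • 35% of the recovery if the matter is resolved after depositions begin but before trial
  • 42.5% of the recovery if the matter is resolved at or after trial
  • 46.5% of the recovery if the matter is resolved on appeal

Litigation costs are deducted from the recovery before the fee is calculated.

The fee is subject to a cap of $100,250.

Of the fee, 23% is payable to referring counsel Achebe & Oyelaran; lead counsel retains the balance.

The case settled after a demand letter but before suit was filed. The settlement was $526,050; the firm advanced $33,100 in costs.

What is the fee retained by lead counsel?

$77,192.50

Fee base (net of costs): $526,050 − $33,100 = $492,950
The matter settled after a demand letter but before suit was filed, so the 22% rate applies.
$492,950 × 22% = $108,449.00
$108,449.00 exceeds the $100,250 cap, so the fee is capped at $100,250.00.
Referral share: 23% of $100,250.00 = $23,057.50; lead counsel retains $100,250.00 − $23,057.50 = $77,192.50.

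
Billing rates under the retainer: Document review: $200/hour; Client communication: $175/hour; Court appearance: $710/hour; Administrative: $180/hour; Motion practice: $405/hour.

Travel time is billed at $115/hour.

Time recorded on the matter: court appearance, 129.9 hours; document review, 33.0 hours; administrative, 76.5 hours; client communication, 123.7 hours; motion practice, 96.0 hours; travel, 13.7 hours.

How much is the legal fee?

Document review: 33.0 × $200 = $6,600.00
Client communication: 123.7 × $175 = $21,647.50
Court appearance: 129.9 × $710 = $92,229.00
Administrative: 76.5 × $180 = $13,770.00
Motion practice: 96.0 × $405 = $38,880.00
Subtotal: $6,600.00 + $21,647.50 + $92,229.00 + $13,770.00 + $38,880.00 = $173,126.50
Travel: 13.7 × $115 = $1,575.50
Total: $173,126.50 + $1,575.50 = $174,702.00

$174,702.00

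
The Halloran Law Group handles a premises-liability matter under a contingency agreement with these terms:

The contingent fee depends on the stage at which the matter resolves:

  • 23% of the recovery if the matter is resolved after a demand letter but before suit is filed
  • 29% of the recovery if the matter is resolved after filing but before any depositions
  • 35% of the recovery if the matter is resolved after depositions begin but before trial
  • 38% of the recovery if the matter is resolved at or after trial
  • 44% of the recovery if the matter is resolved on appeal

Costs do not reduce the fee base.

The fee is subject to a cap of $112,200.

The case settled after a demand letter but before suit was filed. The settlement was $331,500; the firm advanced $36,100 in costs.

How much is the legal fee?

$76,245.00

Fee base is the gross recovery, $331,500; costs are reimbursed separately.
The matter settled after a demand letter but before suit was filed, so the 23% rate applies.
$331,500 × 23% = $76,245.00
$76,245.00 is under the $112,200 cap.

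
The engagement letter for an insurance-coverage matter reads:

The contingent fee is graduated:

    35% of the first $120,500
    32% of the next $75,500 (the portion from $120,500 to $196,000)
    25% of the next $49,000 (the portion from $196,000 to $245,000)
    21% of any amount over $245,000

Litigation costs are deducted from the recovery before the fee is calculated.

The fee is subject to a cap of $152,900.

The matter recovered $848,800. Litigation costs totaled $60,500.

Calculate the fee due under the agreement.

$152,900.00

Fee base (net of costs): $848,800 − $60,500 = $788,300
First $120,500 at 35% = $42,175.00
Next $75,500 at 32% = $24,160.00
Next $49,000 at 25% = $12,250.00
Remaining $543,300 at 21% = $114,093.00
Fee: $42,175.00 + $24,160.00 + $12,250.00 + $114,093.00 = $192,678.00
$192,678.00 exceeds the $152,900 cap, so the fee is capped at $152,900.00.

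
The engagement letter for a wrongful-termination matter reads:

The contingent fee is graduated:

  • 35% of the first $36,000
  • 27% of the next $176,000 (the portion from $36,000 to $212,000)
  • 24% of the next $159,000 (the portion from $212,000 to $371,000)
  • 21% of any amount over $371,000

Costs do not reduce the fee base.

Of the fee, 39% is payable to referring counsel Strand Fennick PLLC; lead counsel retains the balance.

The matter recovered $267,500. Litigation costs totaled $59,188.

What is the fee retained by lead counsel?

$44,798.40

Fee base is the gross recovery, $267,500; costs are reimbursed separately.
First $36,000 at 35% = $12,600.00
Next $176,000 at 27% = $47,520.00
Remaining $55,500 at 24% = $13,320.00
Fee: $12,600.00 + $47,520.00 + $13,320.00 = $73,440.00
Referral share: 39% of $73,440.00 = $28,641.60; lead counsel retains $73,440.00 − $28,641.60 = $44,798.40.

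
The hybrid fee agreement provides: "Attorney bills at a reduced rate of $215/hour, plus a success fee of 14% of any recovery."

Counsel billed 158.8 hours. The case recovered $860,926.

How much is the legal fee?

Hourly: 158.8 × $215 = $34,142.00
Success fee: 14% of $860,926 = $120,529.64
Total: $34,142.00 + $120,529.64 = $154,671.64

$154,671.64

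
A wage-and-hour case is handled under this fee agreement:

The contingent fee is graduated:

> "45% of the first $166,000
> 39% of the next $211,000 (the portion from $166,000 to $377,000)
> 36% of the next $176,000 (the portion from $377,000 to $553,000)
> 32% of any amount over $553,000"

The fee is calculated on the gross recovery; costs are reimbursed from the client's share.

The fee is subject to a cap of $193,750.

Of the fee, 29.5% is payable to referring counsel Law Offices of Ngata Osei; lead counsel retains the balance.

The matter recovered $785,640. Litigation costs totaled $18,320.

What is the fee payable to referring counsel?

Fee base is the gross recovery, $785,640; costs are reimbursed separately.
First $166,000 at 45% = $74,700.00
Next $211,000 at 39% = $82,290.00
Next $176,000 at 36% = $63,360.00
Remaining $232,640 at 32% = $74,444.80
Fee: $74,700.00 + $82,290.00 + $63,360.00 + $74,444.80 = $294,794.80
$294,794.80 exceeds the $193,750 cap, so the fee is capped at $193,750.00.
Referral share: 29.5% of $193,750.00 = $57,156.25; lead counsel retains $193,750.00 − $57,156.25 = $136,593.75.

$57,156.25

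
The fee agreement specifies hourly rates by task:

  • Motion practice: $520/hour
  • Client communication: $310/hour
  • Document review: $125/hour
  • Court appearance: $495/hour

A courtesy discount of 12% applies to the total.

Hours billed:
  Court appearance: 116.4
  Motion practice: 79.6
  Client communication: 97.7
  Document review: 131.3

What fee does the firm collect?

Motion practice: 79.6 × $520 = $41,392.00
Client communication: 97.7 × $310 = $30,287.00
Document review: 131.3 × $125 = $16,412.50
Court appearance: 116.4 × $495 = $57,618.00
Subtotal: $145,709.50
Less 12% discount: −$17,485.14
Total: $145,709.50 − $17,485.14 = $128,224.36

$128,224.36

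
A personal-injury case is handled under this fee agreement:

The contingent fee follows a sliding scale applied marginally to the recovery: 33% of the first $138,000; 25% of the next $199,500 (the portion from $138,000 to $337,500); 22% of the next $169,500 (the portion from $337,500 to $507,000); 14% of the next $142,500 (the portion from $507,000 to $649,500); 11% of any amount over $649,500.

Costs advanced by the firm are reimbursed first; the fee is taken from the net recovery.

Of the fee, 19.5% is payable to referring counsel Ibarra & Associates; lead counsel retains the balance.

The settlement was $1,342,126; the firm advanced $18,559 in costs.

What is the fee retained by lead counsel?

Fee base (net of costs): $1,342,126 − $18,559 = $1,323,567
First $138,000 at 33% = $45,540.00
Next $199,500 at 25% = $49,875.00
Next $169,500 at 22% = $37,290.00
Next $142,500 at 14% = $19,950.00
Remaining $674,067 at 11% = $74,147.37
Fee: $45,540.00 + $49,875.00 + $37,290.00 + $19,950.00 + $74,147.37 = $226,802.37
Referral share: 19.5% of $226,802.37 = $44,226.46; lead counsel retains $226,802.37 − $44,226.46 = $182,575.91.

$182,575.91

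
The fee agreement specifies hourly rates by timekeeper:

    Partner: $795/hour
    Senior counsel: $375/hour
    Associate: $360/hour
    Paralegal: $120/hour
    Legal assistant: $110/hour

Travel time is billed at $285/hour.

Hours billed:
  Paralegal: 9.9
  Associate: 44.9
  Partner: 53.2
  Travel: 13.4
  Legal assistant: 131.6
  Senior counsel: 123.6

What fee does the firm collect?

Partner: 53.2 × $795 = $42,294.00
Senior counsel: 123.6 × $375 = $46,350.00
Associate: 44.9 × $360 = $16,164.00
Paralegal: 9.9 × $120 = $1,188.00
Legal assistant: 131.6 × $110 = $14,476.00
Subtotal: $42,294.00 + $46,350.00 + $16,164.00 + $1,188.00 + $14,476.00 = $120,472.00
Travel: 13.4 × $285 = $3,819.00
Total: $120,472.00 + $3,819.00 = $124,291.00

$124,291.00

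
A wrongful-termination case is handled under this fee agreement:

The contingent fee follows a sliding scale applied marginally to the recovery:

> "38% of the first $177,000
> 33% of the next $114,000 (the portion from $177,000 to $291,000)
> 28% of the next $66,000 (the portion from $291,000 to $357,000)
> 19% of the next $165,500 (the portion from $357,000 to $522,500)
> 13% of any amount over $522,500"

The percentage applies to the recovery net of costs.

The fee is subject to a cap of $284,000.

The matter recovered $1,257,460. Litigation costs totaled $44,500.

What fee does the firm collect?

$244,564.80

Fee base (net of costs): $1,257,460 − $44,500 = $1,212,960
First $177,000 at 38% = $67,260.00
Next $114,000 at 33% = $37,620.00
Next $66,000 at 28% = $18,480.00
Next $165,500 at 19% = $31,445.00
Remaining $690,460 at 13% = $89,759.80
Fee: $67,260.00 + $37,620.00 + $18,480.00 + $31,445.00 + $89,759.80 = $244,564.80
$244,564.80 is under the $284,000 cap.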